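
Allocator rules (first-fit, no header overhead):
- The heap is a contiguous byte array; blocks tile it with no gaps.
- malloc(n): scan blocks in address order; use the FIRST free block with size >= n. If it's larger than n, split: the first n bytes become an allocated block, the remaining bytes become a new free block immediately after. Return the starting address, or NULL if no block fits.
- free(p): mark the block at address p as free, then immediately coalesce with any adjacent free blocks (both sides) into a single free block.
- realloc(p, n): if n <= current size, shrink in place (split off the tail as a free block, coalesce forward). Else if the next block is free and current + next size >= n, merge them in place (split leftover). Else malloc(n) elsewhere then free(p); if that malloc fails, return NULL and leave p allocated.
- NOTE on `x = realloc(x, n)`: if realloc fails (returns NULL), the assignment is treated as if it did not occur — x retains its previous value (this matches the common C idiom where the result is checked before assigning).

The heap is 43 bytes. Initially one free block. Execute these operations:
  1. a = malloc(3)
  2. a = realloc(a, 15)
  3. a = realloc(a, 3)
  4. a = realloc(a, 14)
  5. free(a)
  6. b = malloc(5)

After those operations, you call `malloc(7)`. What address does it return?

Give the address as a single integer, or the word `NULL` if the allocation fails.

Op 1: a = malloc(3) -> a = 0; heap: [0-2 ALLOC][3-42 FREE]
Op 2: a = realloc(a, 15) -> a = 0; heap: [0-14 ALLOC][15-42 FREE]
Op 3: a = realloc(a, 3) -> a = 0; heap: [0-2 ALLOC][3-42 FREE]
Op 4: a = realloc(a, 14) -> a = 0; heap: [0-13 ALLOC][14-42 FREE]
Op 5: free(a) -> (freed a); heap: [0-42 FREE]
Op 6: b = malloc(5) -> b = 0; heap: [0-4 ALLOC][5-42 FREE]
malloc(7): first-fit scan over [0-4 ALLOC][5-42 FREE] -> 5

Answer: 5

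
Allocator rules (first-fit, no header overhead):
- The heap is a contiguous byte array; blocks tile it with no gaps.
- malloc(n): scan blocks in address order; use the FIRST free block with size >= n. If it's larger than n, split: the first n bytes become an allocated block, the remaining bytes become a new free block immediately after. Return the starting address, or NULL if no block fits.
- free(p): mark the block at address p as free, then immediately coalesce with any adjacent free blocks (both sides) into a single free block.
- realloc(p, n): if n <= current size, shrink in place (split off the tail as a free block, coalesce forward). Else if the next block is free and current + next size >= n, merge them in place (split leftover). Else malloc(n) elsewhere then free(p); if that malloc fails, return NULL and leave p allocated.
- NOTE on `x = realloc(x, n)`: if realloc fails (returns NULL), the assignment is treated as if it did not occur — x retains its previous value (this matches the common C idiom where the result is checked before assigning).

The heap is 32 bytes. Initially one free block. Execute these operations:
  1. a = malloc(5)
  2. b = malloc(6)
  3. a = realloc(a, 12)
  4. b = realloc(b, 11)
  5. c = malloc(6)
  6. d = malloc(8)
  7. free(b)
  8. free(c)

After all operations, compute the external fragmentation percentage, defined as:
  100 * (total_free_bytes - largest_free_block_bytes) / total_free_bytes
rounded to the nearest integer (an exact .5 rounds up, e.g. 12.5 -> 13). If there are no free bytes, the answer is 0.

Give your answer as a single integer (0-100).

Answer: 45

Derivation:
Op 1: a = malloc(5) -> a = 0; heap: [0-4 ALLOC][5-31 FREE]
Op 2: b = malloc(6) -> b = 5; heap: [0-4 ALLOC][5-10 ALLOC][11-31 FREE]
Op 3: a = realloc(a, 12) -> a = 11; heap: [0-4 FREE][5-10 ALLOC][11-22 ALLOC][23-31 FREE]
Op 4: b = realloc(b, 11) -> NULL (b unchanged); heap: [0-4 FREE][5-10 ALLOC][11-22 ALLOC][23-31 FREE]
Op 5: c = malloc(6) -> c = 23; heap: [0-4 FREE][5-10 ALLOC][11-22 ALLOC][23-28 ALLOC][29-31 FREE]
Op 6: d = malloc(8) -> d = NULL; heap: [0-4 FREE][5-10 ALLOC][11-22 ALLOC][23-28 ALLOC][29-31 FREE]
Op 7: free(b) -> (freed b); heap: [0-10 FREE][11-22 ALLOC][23-28 ALLOC][29-31 FREE]
Op 8: free(c) -> (freed c); heap: [0-10 FREE][11-22 ALLOC][23-31 FREE]
Free blocks: [11 9] total_free=20 largest=11 -> 100*(20-11)/20 = 900/20 = 45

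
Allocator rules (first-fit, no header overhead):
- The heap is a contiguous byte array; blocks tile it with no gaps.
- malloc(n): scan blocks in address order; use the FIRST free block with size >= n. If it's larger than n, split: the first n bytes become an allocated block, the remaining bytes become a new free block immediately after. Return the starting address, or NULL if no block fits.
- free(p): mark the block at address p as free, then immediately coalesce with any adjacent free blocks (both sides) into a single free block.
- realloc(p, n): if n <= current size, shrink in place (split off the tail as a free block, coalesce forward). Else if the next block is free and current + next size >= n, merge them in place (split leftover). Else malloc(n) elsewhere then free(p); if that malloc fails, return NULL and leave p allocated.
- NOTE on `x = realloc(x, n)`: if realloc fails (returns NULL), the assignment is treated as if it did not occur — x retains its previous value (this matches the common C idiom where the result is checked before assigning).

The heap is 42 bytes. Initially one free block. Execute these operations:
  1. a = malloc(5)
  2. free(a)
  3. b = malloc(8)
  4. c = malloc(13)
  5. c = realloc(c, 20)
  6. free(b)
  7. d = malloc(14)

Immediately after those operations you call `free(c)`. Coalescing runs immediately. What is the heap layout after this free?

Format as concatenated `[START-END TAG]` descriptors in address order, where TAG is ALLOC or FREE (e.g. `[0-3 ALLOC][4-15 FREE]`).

Op 1: a = malloc(5) -> a = 0; heap: [0-4 ALLOC][5-41 FREE]
Op 2: free(a) -> (freed a); heap: [0-41 FREE]
Op 3: b = malloc(8) -> b = 0; heap: [0-7 ALLOC][8-41 FREE]
Op 4: c = malloc(13) -> c = 8; heap: [0-7 ALLOC][8-20 ALLOC][21-41 FREE]
Op 5: c = realloc(c, 20) -> c = 8; heap: [0-7 ALLOC][8-27 ALLOC][28-41 FREE]
Op 6: free(b) -> (freed b); heap: [0-7 FREE][8-27 ALLOC][28-41 FREE]
Op 7: d = malloc(14) -> d = 28; heap: [0-7 FREE][8-27 ALLOC][28-41 ALLOC]
free(c): c = 8 -> block [8-27 ALLOC]; mark free, coalesce with adjacent free neighbors -> [0-27 FREE][28-41 ALLOC]

Answer: [0-27 FREE][28-41 ALLOC]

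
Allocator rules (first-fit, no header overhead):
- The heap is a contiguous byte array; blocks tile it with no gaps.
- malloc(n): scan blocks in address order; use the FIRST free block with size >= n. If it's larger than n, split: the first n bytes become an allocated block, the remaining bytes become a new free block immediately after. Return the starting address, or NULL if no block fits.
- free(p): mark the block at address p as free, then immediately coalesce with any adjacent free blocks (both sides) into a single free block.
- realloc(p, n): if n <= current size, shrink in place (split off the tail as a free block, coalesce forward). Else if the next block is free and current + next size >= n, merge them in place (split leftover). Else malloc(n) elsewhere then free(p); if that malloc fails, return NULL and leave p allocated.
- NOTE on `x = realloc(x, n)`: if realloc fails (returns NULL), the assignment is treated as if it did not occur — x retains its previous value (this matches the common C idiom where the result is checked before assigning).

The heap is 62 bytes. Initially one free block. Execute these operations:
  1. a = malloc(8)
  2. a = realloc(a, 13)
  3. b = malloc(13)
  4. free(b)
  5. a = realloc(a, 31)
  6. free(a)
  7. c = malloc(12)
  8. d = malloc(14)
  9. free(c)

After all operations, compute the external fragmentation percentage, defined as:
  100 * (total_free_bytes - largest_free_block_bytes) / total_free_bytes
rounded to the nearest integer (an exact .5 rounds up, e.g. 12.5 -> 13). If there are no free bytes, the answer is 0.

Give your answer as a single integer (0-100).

Op 1: a = malloc(8) -> a = 0; heap: [0-7 ALLOC][8-61 FREE]
Op 2: a = realloc(a, 13) -> a = 0; heap: [0-12 ALLOC][13-61 FREE]
Op 3: b = malloc(13) -> b = 13; heap: [0-12 ALLOC][13-25 ALLOC][26-61 FREE]
Op 4: free(b) -> (freed b); heap: [0-12 ALLOC][13-61 FREE]
Op 5: a = realloc(a, 31) -> a = 0; heap: [0-30 ALLOC][31-61 FREE]
Op 6: free(a) -> (freed a); heap: [0-61 FREE]
Op 7: c = malloc(12) -> c = 0; heap: [0-11 ALLOC][12-61 FREE]
Op 8: d = malloc(14) -> d = 12; heap: [0-11 ALLOC][12-25 ALLOC][26-61 FREE]
Op 9: free(c) -> (freed c); heap: [0-11 FREE][12-25 ALLOC][26-61 FREE]
Free blocks: [12 36] total_free=48 largest=36 -> 100*(48-36)/48 = 1200/48 = 25

Answer: 25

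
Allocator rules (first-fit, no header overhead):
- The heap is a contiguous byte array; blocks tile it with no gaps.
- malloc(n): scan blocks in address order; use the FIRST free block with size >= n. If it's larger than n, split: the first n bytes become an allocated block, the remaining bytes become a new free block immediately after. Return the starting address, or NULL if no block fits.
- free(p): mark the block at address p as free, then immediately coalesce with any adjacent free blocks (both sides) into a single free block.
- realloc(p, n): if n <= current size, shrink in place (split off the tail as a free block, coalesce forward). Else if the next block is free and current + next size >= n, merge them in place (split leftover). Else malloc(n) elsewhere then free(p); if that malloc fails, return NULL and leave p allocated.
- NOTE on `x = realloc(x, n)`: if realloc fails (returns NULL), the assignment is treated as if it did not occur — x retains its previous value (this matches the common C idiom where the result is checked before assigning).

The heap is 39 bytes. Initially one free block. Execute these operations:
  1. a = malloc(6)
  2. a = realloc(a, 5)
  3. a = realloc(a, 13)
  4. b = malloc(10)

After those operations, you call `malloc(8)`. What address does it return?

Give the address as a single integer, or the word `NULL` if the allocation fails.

Answer: 23

Derivation:
Op 1: a = malloc(6) -> a = 0; heap: [0-5 ALLOC][6-38 FREE]
Op 2: a = realloc(a, 5) -> a = 0; heap: [0-4 ALLOC][5-38 FREE]
Op 3: a = realloc(a, 13) -> a = 0; heap: [0-12 ALLOC][13-38 FREE]
Op 4: b = malloc(10) -> b = 13; heap: [0-12 ALLOC][13-22 ALLOC][23-38 FREE]
malloc(8): first-fit scan over [0-12 ALLOC][13-22 ALLOC][23-38 FREE] -> 23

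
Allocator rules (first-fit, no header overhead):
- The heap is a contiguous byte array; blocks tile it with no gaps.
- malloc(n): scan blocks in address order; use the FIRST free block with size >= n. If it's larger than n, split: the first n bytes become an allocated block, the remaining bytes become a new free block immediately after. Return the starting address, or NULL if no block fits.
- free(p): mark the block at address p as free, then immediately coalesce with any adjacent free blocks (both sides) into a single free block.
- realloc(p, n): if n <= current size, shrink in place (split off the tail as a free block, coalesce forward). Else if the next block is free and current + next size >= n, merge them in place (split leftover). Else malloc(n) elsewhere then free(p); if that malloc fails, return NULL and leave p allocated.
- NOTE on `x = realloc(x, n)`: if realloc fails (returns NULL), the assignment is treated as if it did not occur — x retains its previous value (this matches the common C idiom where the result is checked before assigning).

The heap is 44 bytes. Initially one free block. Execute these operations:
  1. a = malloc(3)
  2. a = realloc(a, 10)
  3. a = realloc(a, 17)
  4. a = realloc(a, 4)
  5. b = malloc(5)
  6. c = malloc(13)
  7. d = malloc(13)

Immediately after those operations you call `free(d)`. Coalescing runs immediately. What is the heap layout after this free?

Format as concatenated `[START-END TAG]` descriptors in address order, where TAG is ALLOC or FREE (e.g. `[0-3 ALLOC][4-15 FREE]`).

Op 1: a = malloc(3) -> a = 0; heap: [0-2 ALLOC][3-43 FREE]
Op 2: a = realloc(a, 10) -> a = 0; heap: [0-9 ALLOC][10-43 FREE]
Op 3: a = realloc(a, 17) -> a = 0; heap: [0-16 ALLOC][17-43 FREE]
Op 4: a = realloc(a, 4) -> a = 0; heap: [0-3 ALLOC][4-43 FREE]
Op 5: b = malloc(5) -> b = 4; heap: [0-3 ALLOC][4-8 ALLOC][9-43 FREE]
Op 6: c = malloc(13) -> c = 9; heap: [0-3 ALLOC][4-8 ALLOC][9-21 ALLOC][22-43 FREE]
Op 7: d = malloc(13) -> d = 22; heap: [0-3 ALLOC][4-8 ALLOC][9-21 ALLOC][22-34 ALLOC][35-43 FREE]
free(d): d = 22 -> block [22-34 ALLOC]; mark free, coalesce with adjacent free neighbors -> [0-3 ALLOC][4-8 ALLOC][9-21 ALLOC][22-43 FREE]

Answer: [0-3 ALLOC][4-8 ALLOC][9-21 ALLOC][22-43 FREE]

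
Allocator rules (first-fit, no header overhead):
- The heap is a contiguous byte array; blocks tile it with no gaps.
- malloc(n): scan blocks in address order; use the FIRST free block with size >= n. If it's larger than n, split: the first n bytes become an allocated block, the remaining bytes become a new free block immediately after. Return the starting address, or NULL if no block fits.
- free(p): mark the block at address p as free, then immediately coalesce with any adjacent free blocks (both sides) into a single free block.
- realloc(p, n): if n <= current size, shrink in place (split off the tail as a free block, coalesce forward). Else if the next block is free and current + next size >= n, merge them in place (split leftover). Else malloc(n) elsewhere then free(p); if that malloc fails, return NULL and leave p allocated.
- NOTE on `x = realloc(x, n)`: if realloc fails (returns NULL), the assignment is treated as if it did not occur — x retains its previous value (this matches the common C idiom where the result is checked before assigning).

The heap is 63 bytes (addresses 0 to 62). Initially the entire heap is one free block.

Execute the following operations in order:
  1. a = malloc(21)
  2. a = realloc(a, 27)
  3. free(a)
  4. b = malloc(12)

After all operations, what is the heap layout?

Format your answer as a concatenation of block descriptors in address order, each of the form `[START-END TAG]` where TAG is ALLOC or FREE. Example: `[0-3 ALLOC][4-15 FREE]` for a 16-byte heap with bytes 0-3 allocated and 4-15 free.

Op 1: a = malloc(21) -> a = 0; heap: [0-20 ALLOC][21-62 FREE]
Op 2: a = realloc(a, 27) -> a = 0; heap: [0-26 ALLOC][27-62 FREE]
Op 3: free(a) -> (freed a); heap: [0-62 FREE]
Op 4: b = malloc(12) -> b = 0; heap: [0-11 ALLOC][12-62 FREE]

Answer: [0-11 ALLOC][12-62 FREE]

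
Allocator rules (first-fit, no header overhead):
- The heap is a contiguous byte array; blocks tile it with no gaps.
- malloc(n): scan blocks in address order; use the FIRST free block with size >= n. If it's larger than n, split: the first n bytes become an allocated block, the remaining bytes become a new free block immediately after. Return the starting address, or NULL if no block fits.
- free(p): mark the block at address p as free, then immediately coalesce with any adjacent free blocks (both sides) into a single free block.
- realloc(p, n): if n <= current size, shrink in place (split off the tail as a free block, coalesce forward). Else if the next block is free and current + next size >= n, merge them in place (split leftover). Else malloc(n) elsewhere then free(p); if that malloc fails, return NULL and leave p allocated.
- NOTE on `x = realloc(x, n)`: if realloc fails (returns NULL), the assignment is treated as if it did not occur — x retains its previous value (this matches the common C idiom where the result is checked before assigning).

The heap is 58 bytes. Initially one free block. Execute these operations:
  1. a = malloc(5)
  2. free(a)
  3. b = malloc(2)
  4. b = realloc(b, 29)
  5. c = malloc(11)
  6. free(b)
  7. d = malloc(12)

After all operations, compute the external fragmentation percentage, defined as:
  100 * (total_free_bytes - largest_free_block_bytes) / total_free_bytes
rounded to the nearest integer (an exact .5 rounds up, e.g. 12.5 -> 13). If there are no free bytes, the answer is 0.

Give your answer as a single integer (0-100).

Op 1: a = malloc(5) -> a = 0; heap: [0-4 ALLOC][5-57 FREE]
Op 2: free(a) -> (freed a); heap: [0-57 FREE]
Op 3: b = malloc(2) -> b = 0; heap: [0-1 ALLOC][2-57 FREE]
Op 4: b = realloc(b, 29) -> b = 0; heap: [0-28 ALLOC][29-57 FREE]
Op 5: c = malloc(11) -> c = 29; heap: [0-28 ALLOC][29-39 ALLOC][40-57 FREE]
Op 6: free(b) -> (freed b); heap: [0-28 FREE][29-39 ALLOC][40-57 FREE]
Op 7: d = malloc(12) -> d = 0; heap: [0-11 ALLOC][12-28 FREE][29-39 ALLOC][40-57 FREE]
Free blocks: [17 18] total_free=35 largest=18 -> 100*(35-18)/35 = 1700/35 ≈ 48.571 -> rounds to 49

Answer: 49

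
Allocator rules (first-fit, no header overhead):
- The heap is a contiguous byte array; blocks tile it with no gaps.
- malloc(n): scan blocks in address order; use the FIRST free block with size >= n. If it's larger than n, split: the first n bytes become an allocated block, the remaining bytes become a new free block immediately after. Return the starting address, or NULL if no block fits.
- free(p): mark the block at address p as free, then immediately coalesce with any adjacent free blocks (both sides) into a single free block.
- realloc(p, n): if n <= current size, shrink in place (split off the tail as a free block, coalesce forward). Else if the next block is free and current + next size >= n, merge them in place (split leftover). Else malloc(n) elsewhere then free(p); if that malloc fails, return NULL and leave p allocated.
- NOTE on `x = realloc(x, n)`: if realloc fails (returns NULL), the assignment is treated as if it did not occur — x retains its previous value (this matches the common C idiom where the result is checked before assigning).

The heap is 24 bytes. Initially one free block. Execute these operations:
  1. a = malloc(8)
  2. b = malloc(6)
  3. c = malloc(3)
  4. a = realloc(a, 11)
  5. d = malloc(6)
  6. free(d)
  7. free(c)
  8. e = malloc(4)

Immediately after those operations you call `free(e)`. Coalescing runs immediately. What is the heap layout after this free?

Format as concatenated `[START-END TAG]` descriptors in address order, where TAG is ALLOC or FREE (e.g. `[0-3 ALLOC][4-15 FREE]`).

Answer: [0-7 ALLOC][8-13 ALLOC][14-23 FREE]

Derivation:
Op 1: a = malloc(8) -> a = 0; heap: [0-7 ALLOC][8-23 FREE]
Op 2: b = malloc(6) -> b = 8; heap: [0-7 ALLOC][8-13 ALLOC][14-23 FREE]
Op 3: c = malloc(3) -> c = 14; heap: [0-7 ALLOC][8-13 ALLOC][14-16 ALLOC][17-23 FREE]
Op 4: a = realloc(a, 11) -> NULL (a unchanged); heap: [0-7 ALLOC][8-13 ALLOC][14-16 ALLOC][17-23 FREE]
Op 5: d = malloc(6) -> d = 17; heap: [0-7 ALLOC][8-13 ALLOC][14-16 ALLOC][17-22 ALLOC][23-23 FREE]
Op 6: free(d) -> (freed d); heap: [0-7 ALLOC][8-13 ALLOC][14-16 ALLOC][17-23 FREE]
Op 7: free(c) -> (freed c); heap: [0-7 ALLOC][8-13 ALLOC][14-23 FREE]
Op 8: e = malloc(4) -> e = 14; heap: [0-7 ALLOC][8-13 ALLOC][14-17 ALLOC][18-23 FREE]
free(e): e = 14 -> block [14-17 ALLOC]; mark free, coalesce with adjacent free neighbors -> [0-7 ALLOC][8-13 ALLOC][14-23 FREE]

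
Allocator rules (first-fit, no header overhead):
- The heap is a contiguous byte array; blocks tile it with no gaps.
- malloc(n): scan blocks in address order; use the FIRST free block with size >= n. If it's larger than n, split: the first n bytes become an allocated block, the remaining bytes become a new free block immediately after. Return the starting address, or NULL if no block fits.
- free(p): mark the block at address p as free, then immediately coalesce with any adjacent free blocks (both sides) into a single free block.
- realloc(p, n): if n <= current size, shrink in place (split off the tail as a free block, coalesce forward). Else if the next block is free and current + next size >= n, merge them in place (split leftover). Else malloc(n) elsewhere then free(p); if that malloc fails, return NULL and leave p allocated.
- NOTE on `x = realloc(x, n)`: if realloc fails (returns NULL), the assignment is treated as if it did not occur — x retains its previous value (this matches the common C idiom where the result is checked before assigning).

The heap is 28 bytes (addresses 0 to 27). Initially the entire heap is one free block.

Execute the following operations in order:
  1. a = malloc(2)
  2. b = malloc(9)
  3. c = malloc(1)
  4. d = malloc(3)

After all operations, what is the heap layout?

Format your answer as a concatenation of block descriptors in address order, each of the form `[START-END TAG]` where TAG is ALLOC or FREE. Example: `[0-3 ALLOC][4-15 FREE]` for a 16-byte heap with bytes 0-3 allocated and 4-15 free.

Answer: [0-1 ALLOC][2-10 ALLOC][11-11 ALLOC][12-14 ALLOC][15-27 FREE]

Derivation:
Op 1: a = malloc(2) -> a = 0; heap: [0-1 ALLOC][2-27 FREE]
Op 2: b = malloc(9) -> b = 2; heap: [0-1 ALLOC][2-10 ALLOC][11-27 FREE]
Op 3: c = malloc(1) -> c = 11; heap: [0-1 ALLOC][2-10 ALLOC][11-11 ALLOC][12-27 FREE]
Op 4: d = malloc(3) -> d = 12; heap: [0-1 ALLOC][2-10 ALLOC][11-11 ALLOC][12-14 ALLOC][15-27 FREE]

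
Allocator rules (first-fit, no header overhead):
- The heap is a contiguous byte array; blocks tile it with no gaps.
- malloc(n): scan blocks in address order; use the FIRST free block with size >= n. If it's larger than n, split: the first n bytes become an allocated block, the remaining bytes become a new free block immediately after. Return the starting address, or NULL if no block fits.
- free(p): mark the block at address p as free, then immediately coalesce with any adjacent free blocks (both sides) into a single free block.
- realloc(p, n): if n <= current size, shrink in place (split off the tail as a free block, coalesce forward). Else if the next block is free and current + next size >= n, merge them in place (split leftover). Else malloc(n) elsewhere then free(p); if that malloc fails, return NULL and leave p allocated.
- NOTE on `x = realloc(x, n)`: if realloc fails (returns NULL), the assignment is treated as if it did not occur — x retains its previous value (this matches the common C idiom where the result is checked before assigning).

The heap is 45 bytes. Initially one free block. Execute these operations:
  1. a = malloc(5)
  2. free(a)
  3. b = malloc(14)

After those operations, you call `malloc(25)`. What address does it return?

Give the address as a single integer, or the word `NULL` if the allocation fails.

Answer: 14

Derivation:
Op 1: a = malloc(5) -> a = 0; heap: [0-4 ALLOC][5-44 FREE]
Op 2: free(a) -> (freed a); heap: [0-44 FREE]
Op 3: b = malloc(14) -> b = 0; heap: [0-13 ALLOC][14-44 FREE]
malloc(25): first-fit scan over [0-13 ALLOC][14-44 FREE] -> 14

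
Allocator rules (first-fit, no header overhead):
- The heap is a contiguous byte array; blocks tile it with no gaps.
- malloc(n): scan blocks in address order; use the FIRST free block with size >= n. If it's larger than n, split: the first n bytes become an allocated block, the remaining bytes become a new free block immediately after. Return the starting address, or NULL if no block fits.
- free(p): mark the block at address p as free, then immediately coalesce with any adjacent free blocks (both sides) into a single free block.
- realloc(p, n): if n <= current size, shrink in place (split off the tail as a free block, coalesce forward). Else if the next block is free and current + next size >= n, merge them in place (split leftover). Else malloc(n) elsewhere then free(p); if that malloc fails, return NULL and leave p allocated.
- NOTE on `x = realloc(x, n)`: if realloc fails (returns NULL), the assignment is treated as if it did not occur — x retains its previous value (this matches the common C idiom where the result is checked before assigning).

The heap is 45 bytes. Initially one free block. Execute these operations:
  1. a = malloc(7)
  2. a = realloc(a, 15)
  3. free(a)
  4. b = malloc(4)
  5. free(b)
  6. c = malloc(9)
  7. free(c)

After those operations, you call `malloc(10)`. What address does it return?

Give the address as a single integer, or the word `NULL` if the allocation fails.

Op 1: a = malloc(7) -> a = 0; heap: [0-6 ALLOC][7-44 FREE]
Op 2: a = realloc(a, 15) -> a = 0; heap: [0-14 ALLOC][15-44 FREE]
Op 3: free(a) -> (freed a); heap: [0-44 FREE]
Op 4: b = malloc(4) -> b = 0; heap: [0-3 ALLOC][4-44 FREE]
Op 5: free(b) -> (freed b); heap: [0-44 FREE]
Op 6: c = malloc(9) -> c = 0; heap: [0-8 ALLOC][9-44 FREE]
Op 7: free(c) -> (freed c); heap: [0-44 FREE]
malloc(10): first-fit scan over [0-44 FREE] -> 0

Answer: 0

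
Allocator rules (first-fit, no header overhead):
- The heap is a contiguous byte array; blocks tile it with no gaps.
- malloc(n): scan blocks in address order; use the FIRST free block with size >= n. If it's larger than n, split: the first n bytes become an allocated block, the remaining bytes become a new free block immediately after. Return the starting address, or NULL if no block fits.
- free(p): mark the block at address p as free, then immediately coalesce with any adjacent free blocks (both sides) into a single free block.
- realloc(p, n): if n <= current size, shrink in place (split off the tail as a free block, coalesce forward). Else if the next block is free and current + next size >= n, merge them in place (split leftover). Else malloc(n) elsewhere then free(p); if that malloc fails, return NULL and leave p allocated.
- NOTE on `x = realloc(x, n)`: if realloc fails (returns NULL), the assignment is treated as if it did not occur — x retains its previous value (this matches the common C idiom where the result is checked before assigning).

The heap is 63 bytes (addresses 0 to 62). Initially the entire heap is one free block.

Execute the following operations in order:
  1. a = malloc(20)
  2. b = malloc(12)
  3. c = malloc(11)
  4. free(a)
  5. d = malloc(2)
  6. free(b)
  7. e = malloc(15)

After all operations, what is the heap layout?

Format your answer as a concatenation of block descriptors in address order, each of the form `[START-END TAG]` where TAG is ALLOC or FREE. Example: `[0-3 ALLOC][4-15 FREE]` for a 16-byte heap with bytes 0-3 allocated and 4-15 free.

Answer: [0-1 ALLOC][2-16 ALLOC][17-31 FREE][32-42 ALLOC][43-62 FREE]

Derivation:
Op 1: a = malloc(20) -> a = 0; heap: [0-19 ALLOC][20-62 FREE]
Op 2: b = malloc(12) -> b = 20; heap: [0-19 ALLOC][20-31 ALLOC][32-62 FREE]
Op 3: c = malloc(11) -> c = 32; heap: [0-19 ALLOC][20-31 ALLOC][32-42 ALLOC][43-62 FREE]
Op 4: free(a) -> (freed a); heap: [0-19 FREE][20-31 ALLOC][32-42 ALLOC][43-62 FREE]
Op 5: d = malloc(2) -> d = 0; heap: [0-1 ALLOC][2-19 FREE][20-31 ALLOC][32-42 ALLOC][43-62 FREE]
Op 6: free(b) -> (freed b); heap: [0-1 ALLOC][2-31 FREE][32-42 ALLOC][43-62 FREE]
Op 7: e = malloc(15) -> e = 2; heap: [0-1 ALLOC][2-16 ALLOC][17-31 FREE][32-42 ALLOC][43-62 FREE]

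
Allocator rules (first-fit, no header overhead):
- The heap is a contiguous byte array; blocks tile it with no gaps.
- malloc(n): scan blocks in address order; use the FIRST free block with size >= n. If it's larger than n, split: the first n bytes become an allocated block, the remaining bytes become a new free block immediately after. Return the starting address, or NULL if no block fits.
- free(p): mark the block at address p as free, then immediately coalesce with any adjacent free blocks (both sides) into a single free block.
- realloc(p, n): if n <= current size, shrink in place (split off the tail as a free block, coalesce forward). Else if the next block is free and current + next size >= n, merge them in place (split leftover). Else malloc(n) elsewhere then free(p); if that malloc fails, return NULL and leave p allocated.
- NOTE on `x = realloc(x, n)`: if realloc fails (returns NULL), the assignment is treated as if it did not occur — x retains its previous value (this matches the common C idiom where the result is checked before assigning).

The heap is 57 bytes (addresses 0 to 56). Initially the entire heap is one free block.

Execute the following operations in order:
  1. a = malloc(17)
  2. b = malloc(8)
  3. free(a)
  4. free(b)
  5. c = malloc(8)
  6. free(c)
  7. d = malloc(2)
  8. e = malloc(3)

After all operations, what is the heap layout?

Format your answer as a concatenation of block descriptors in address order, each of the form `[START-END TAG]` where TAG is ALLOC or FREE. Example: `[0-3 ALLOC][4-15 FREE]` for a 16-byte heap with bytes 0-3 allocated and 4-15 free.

Answer: [0-1 ALLOC][2-4 ALLOC][5-56 FREE]

Derivation:
Op 1: a = malloc(17) -> a = 0; heap: [0-16 ALLOC][17-56 FREE]
Op 2: b = malloc(8) -> b = 17; heap: [0-16 ALLOC][17-24 ALLOC][25-56 FREE]
Op 3: free(a) -> (freed a); heap: [0-16 FREE][17-24 ALLOC][25-56 FREE]
Op 4: free(b) -> (freed b); heap: [0-56 FREE]
Op 5: c = malloc(8) -> c = 0; heap: [0-7 ALLOC][8-56 FREE]
Op 6: free(c) -> (freed c); heap: [0-56 FREE]
Op 7: d = malloc(2) -> d = 0; heap: [0-1 ALLOC][2-56 FREE]
Op 8: e = malloc(3) -> e = 2; heap: [0-1 ALLOC][2-4 ALLOC][5-56 FREE]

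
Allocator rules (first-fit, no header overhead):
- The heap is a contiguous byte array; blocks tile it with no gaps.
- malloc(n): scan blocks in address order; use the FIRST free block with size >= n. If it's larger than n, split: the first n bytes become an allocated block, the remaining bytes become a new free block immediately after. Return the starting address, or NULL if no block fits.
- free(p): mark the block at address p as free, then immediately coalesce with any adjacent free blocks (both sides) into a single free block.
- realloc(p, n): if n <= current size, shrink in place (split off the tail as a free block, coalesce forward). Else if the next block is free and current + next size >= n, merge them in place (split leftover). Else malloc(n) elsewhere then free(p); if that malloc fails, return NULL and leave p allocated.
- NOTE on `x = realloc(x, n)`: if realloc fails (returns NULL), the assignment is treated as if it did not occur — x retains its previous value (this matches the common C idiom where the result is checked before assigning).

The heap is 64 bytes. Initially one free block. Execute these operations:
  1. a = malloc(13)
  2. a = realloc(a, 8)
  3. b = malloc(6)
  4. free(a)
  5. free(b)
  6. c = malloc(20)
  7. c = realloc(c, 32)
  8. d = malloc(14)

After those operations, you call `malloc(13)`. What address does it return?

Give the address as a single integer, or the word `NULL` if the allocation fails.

Answer: 46

Derivation:
Op 1: a = malloc(13) -> a = 0; heap: [0-12 ALLOC][13-63 FREE]
Op 2: a = realloc(a, 8) -> a = 0; heap: [0-7 ALLOC][8-63 FREE]
Op 3: b = malloc(6) -> b = 8; heap: [0-7 ALLOC][8-13 ALLOC][14-63 FREE]
Op 4: free(a) -> (freed a); heap: [0-7 FREE][8-13 ALLOC][14-63 FREE]
Op 5: free(b) -> (freed b); heap: [0-63 FREE]
Op 6: c = malloc(20) -> c = 0; heap: [0-19 ALLOC][20-63 FREE]
Op 7: c = realloc(c, 32) -> c = 0; heap: [0-31 ALLOC][32-63 FREE]
Op 8: d = malloc(14) -> d = 32; heap: [0-31 ALLOC][32-45 ALLOC][46-63 FREE]
malloc(13): first-fit scan over [0-31 ALLOC][32-45 ALLOC][46-63 FREE] -> 46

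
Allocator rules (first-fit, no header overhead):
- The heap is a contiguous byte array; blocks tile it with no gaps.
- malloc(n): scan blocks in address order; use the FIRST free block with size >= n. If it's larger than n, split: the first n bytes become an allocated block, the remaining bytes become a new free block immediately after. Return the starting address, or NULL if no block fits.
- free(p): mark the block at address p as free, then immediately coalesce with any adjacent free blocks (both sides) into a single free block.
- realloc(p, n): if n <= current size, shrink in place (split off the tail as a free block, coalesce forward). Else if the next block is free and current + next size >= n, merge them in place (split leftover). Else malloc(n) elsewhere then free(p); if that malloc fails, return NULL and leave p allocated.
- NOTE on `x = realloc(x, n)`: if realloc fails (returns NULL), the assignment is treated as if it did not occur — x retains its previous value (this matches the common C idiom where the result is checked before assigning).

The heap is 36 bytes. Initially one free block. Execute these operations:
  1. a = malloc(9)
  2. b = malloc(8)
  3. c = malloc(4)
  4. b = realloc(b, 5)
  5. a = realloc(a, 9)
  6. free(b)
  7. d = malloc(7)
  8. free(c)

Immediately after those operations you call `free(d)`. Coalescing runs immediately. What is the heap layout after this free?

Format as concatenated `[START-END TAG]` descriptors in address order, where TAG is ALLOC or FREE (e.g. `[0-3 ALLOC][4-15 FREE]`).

Answer: [0-8 ALLOC][9-35 FREE]

Derivation:
Op 1: a = malloc(9) -> a = 0; heap: [0-8 ALLOC][9-35 FREE]
Op 2: b = malloc(8) -> b = 9; heap: [0-8 ALLOC][9-16 ALLOC][17-35 FREE]
Op 3: c = malloc(4) -> c = 17; heap: [0-8 ALLOC][9-16 ALLOC][17-20 ALLOC][21-35 FREE]
Op 4: b = realloc(b, 5) -> b = 9; heap: [0-8 ALLOC][9-13 ALLOC][14-16 FREE][17-20 ALLOC][21-35 FREE]
Op 5: a = realloc(a, 9) -> a = 0; heap: [0-8 ALLOC][9-13 ALLOC][14-16 FREE][17-20 ALLOC][21-35 FREE]
Op 6: free(b) -> (freed b); heap: [0-8 ALLOC][9-16 FREE][17-20 ALLOC][21-35 FREE]
Op 7: d = malloc(7) -> d = 9; heap: [0-8 ALLOC][9-15 ALLOC][16-16 FREE][17-20 ALLOC][21-35 FREE]
Op 8: free(c) -> (freed c); heap: [0-8 ALLOC][9-15 ALLOC][16-35 FREE]
free(d): d = 9 -> block [9-15 ALLOC]; mark free, coalesce with adjacent free neighbors -> [0-8 ALLOC][9-35 FREE]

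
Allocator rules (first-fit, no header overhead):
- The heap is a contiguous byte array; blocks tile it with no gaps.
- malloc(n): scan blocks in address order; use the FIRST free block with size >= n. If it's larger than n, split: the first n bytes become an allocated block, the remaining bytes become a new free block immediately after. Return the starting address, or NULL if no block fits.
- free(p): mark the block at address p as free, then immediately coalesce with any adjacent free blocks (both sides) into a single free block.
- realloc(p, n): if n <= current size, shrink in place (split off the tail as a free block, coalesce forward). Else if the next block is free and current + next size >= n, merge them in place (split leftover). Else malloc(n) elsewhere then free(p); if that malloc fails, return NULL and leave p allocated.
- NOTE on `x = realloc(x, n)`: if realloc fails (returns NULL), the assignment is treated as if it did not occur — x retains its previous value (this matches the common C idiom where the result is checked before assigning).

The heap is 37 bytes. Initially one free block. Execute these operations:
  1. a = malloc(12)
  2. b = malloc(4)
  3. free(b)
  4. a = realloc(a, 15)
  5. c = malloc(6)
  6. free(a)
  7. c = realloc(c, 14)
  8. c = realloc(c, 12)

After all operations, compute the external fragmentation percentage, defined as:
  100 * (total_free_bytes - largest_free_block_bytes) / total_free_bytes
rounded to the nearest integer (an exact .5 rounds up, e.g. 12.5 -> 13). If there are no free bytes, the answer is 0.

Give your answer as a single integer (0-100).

Op 1: a = malloc(12) -> a = 0; heap: [0-11 ALLOC][12-36 FREE]
Op 2: b = malloc(4) -> b = 12; heap: [0-11 ALLOC][12-15 ALLOC][16-36 FREE]
Op 3: free(b) -> (freed b); heap: [0-11 ALLOC][12-36 FREE]
Op 4: a = realloc(a, 15) -> a = 0; heap: [0-14 ALLOC][15-36 FREE]
Op 5: c = malloc(6) -> c = 15; heap: [0-14 ALLOC][15-20 ALLOC][21-36 FREE]
Op 6: free(a) -> (freed a); heap: [0-14 FREE][15-20 ALLOC][21-36 FREE]
Op 7: c = realloc(c, 14) -> c = 15; heap: [0-14 FREE][15-28 ALLOC][29-36 FREE]
Op 8: c = realloc(c, 12) -> c = 15; heap: [0-14 FREE][15-26 ALLOC][27-36 FREE]
Free blocks: [15 10] total_free=25 largest=15 -> 100*(25-15)/25 = 1000/25 = 40

Answer: 40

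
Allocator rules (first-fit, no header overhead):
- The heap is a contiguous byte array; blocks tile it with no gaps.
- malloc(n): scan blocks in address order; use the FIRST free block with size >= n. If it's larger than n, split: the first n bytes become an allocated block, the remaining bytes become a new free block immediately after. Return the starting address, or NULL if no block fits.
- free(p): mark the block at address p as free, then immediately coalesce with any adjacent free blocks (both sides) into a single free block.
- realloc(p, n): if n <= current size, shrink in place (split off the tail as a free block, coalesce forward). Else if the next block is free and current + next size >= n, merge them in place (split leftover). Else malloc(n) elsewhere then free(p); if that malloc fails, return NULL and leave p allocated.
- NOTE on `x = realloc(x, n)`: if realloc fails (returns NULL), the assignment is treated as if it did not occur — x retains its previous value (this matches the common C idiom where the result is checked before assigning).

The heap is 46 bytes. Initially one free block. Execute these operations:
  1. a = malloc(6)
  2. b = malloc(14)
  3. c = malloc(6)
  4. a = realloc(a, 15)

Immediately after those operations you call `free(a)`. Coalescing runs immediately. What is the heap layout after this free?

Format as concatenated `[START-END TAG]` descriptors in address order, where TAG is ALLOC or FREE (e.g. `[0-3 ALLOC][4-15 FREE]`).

Answer: [0-5 FREE][6-19 ALLOC][20-25 ALLOC][26-45 FREE]

Derivation:
Op 1: a = malloc(6) -> a = 0; heap: [0-5 ALLOC][6-45 FREE]
Op 2: b = malloc(14) -> b = 6; heap: [0-5 ALLOC][6-19 ALLOC][20-45 FREE]
Op 3: c = malloc(6) -> c = 20; heap: [0-5 ALLOC][6-19 ALLOC][20-25 ALLOC][26-45 FREE]
Op 4: a = realloc(a, 15) -> a = 26; heap: [0-5 FREE][6-19 ALLOC][20-25 ALLOC][26-40 ALLOC][41-45 FREE]
free(a): a = 26 -> block [26-40 ALLOC]; mark free, coalesce with adjacent free neighbors -> [0-5 FREE][6-19 ALLOC][20-25 ALLOC][26-45 FREE]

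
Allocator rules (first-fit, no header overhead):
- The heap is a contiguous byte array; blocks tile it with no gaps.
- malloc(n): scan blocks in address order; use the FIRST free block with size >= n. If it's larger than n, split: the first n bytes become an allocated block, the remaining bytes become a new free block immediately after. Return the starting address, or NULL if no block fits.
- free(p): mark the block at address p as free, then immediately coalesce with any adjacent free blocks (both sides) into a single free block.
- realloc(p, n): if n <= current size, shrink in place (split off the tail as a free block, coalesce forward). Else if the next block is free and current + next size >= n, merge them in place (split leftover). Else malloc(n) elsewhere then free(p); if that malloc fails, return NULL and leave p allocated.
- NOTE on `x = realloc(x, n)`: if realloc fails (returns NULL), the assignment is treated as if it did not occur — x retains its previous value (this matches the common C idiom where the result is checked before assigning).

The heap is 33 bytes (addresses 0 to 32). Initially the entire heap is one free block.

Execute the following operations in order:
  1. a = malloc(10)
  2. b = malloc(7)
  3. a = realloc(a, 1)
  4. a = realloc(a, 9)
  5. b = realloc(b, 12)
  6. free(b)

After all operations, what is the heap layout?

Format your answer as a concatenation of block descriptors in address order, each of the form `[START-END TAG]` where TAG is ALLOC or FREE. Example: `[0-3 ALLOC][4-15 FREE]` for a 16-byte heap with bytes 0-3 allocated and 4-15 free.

Op 1: a = malloc(10) -> a = 0; heap: [0-9 ALLOC][10-32 FREE]
Op 2: b = malloc(7) -> b = 10; heap: [0-9 ALLOC][10-16 ALLOC][17-32 FREE]
Op 3: a = realloc(a, 1) -> a = 0; heap: [0-0 ALLOC][1-9 FREE][10-16 ALLOC][17-32 FREE]
Op 4: a = realloc(a, 9) -> a = 0; heap: [0-8 ALLOC][9-9 FREE][10-16 ALLOC][17-32 FREE]
Op 5: b = realloc(b, 12) -> b = 10; heap: [0-8 ALLOC][9-9 FREE][10-21 ALLOC][22-32 FREE]
Op 6: free(b) -> (freed b); heap: [0-8 ALLOC][9-32 FREE]

Answer: [0-8 ALLOC][9-32 FREE]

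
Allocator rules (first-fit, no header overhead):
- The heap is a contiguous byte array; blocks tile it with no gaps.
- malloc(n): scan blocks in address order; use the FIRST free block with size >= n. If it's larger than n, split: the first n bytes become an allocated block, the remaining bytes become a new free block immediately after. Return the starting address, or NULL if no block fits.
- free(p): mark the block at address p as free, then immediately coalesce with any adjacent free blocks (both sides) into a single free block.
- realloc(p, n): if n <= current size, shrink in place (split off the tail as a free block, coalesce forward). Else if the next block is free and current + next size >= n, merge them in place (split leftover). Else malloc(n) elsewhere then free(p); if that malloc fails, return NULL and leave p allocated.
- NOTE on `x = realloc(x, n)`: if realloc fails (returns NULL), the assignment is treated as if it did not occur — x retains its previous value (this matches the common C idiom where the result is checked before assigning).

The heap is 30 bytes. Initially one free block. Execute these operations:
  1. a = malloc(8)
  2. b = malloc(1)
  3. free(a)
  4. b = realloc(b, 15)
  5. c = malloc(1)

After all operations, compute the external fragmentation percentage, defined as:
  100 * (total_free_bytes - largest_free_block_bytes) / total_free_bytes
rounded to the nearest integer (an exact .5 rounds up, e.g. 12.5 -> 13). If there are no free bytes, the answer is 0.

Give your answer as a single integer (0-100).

Answer: 50

Derivation:
Op 1: a = malloc(8) -> a = 0; heap: [0-7 ALLOC][8-29 FREE]
Op 2: b = malloc(1) -> b = 8; heap: [0-7 ALLOC][8-8 ALLOC][9-29 FREE]
Op 3: free(a) -> (freed a); heap: [0-7 FREE][8-8 ALLOC][9-29 FREE]
Op 4: b = realloc(b, 15) -> b = 8; heap: [0-7 FREE][8-22 ALLOC][23-29 FREE]
Op 5: c = malloc(1) -> c = 0; heap: [0-0 ALLOC][1-7 FREE][8-22 ALLOC][23-29 FREE]
Free blocks: [7 7] total_free=14 largest=7 -> 100*(14-7)/14 = 700/14 = 50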